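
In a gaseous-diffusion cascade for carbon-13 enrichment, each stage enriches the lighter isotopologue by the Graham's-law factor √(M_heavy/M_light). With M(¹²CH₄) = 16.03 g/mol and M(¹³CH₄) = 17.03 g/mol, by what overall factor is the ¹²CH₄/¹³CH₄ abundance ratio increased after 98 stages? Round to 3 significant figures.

19.4

The single-stage factor is √(M_heavy/M_light), so 98 stages give [√(17.03/16.03)]^98 = (17.03/16.03)^(98/2).
= 1.06238^49 = 19.4.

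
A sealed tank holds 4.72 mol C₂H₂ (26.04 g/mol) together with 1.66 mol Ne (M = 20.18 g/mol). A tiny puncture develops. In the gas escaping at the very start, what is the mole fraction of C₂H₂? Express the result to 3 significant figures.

Rate_i ∝ x_i/√M_i (Graham's law weighted by mole fraction), so the effusate composition follows n_i/√M_i.
x_C₂H₂(eff) = (n_C₂H₂/√M_C₂H₂) / (n_C₂H₂/√M_C₂H₂ + n_Ne/√M_Ne)
= (4.72/√26.04) / (4.72/√26.04 + 1.66/√20.18) = 0.9250/(0.9250 + 0.3695) = 0.715.

0.715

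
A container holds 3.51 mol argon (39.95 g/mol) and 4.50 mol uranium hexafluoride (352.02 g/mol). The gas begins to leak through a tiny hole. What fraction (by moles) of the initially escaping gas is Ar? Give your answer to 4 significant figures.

0.6984

The effusion rate of species i is ∝ p_i/√M_i ∝ n_i/√M_i.
x_Ar(eff) = (n_Ar/√M_Ar) / (n_Ar/√M_Ar + n_UF₆/√M_UF₆)
= (3.51/√39.95) / (3.51/√39.95 + 4.50/√352.02) = 0.5553/(0.5553 + 0.2398) = 0.6984.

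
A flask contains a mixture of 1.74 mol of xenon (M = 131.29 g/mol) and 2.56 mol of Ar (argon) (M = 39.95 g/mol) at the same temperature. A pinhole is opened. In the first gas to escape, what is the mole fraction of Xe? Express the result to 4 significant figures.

0.2727

Each component's effusion rate ∝ (its partial pressure)·(1/√M) ∝ n_i/√M_i.
x_Xe(eff) = (n_Xe/√M_Xe) / (n_Xe/√M_Xe + n_Ar/√M_Ar)
= (1.74/√131.29) / (1.74/√131.29 + 2.56/√39.95) = 0.1519/(0.1519 + 0.4050) = 0.2727.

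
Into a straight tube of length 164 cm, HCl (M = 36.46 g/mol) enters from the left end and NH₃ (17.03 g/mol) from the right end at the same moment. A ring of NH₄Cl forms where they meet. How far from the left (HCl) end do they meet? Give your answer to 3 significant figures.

Graham's law gives d_HCl/d_NH₃ = rate_HCl/rate_NH₃ = √(M_NH₃/M_HCl) = √(17.03/36.46) = 0.6834.
With d_HCl + d_NH₃ = 164 cm, d_NH₃ = 164/(1 + 0.6834) = 97.42 cm.
d_HCl = 164 − 97.42 = 66.6 cm.

66.6 cm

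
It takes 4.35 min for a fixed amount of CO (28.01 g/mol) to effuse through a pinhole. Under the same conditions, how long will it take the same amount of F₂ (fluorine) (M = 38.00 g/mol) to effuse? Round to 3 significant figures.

Since effusion rate ∝ 1/√M, t_F₂/t_CO = √(M_F₂/M_CO) = √(38.00/28.01) = √1.357 = 1.165.
So the time for F₂ is 4.35 × 1.165 = 5.07 min.

5.07 min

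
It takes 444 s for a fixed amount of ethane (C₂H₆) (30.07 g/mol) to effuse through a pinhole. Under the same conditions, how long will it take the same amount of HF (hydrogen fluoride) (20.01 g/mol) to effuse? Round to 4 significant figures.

Since effusion rate ∝ 1/√M, t_HF/t_C₂H₆ = √(M_HF/M_C₂H₆) = √(20.01/30.07) = √0.6654 = 0.8157.
So the time for HF is 444 × 0.8157 = 362.2 s.

362.2 s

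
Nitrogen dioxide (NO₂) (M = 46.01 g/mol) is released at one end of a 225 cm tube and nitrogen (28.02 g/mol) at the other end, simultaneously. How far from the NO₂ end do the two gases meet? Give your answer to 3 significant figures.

98.6 cm

Distances travelled in equal time are proportional to diffusion rates, so d_NO₂/d_N₂ = √(M_N₂/M_NO₂) = √(28.02/46.01) = 0.7804.
With d_NO₂ + d_N₂ = 225 cm, d_N₂ = 225/(1 + 0.7804) = 126.4 cm.
d_NO₂ = 225 − 126.4 = 98.6 cm.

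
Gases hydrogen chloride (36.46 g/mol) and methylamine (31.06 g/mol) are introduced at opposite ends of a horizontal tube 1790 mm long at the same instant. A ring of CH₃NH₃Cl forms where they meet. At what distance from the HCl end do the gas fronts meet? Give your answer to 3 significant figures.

859 mm

In equal time, each gas travels a distance ∝ its rate ∝ 1/√M, so d_HCl/d_CH₃NH₂ = √(M_CH₃NH₂/M_HCl) = √(31.06/36.46) = 0.9230.
With d_HCl + d_CH₃NH₂ = 1790 mm, d_CH₃NH₂ = 1790/(1 + 0.9230) = 930.8 mm.
d_HCl = 1790 − 930.8 = 859 mm.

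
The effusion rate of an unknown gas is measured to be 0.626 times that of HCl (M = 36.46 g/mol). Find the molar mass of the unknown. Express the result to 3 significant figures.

93.0 g/mol

Since effusion rate ∝ 1/√M, rate_X/rate_HCl = √(M_HCl/M_X).
0.626 = √(36.46/M_X)
M_X = 36.46 / 0.626² = 36.46 / 0.3919 = 93.0 g/mol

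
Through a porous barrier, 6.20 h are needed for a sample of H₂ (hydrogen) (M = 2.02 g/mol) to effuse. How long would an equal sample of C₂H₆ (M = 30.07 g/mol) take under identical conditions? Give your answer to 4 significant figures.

Since effusion rate ∝ 1/√M, t_C₂H₆/t_H₂ = √(M_C₂H₆/M_H₂) = √(30.07/2.02) = √14.89 = 3.858.
So the time for C₂H₆ is 6.20 × 3.858 = 23.92 h.

23.92 h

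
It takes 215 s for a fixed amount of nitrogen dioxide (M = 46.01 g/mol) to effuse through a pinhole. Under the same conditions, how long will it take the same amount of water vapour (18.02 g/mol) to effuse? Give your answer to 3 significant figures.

From Graham's law, t_H₂O/t_NO₂ = √(M_H₂O/M_NO₂) = √(18.02/46.01) = √0.3917 = 0.6258.
So the time for H₂O is 215 × 0.6258 = 135 s.

135 s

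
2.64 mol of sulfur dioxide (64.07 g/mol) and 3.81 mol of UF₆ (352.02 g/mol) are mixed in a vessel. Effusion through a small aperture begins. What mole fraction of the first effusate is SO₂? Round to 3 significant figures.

The effusion rate of species i is ∝ p_i/√M_i ∝ n_i/√M_i.
Mole fraction of SO₂ in the effusate = (n_SO₂/√M_SO₂) / (n_SO₂/√M_SO₂ + n_UF₆/√M_UF₆)
= (2.64/√64.07) / (2.64/√64.07 + 3.81/√352.02) = 0.3298/(0.3298 + 0.2031) = 0.619.

0.619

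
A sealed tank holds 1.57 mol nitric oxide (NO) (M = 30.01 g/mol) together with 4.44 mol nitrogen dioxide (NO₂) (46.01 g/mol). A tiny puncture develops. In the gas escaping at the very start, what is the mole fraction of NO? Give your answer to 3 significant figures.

0.305

The effusion rate of species i is ∝ p_i/√M_i ∝ n_i/√M_i.
x_NO(eff) = (n_NO/√M_NO) / (n_NO/√M_NO + n_NO₂/√M_NO₂)
= (1.57/√30.01) / (1.57/√30.01 + 4.44/√46.01) = 0.2866/(0.2866 + 0.6546) = 0.305.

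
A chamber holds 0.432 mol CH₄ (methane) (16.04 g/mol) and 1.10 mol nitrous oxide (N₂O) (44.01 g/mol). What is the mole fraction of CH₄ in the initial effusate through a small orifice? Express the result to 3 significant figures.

0.394

Each component's effusion rate ∝ (its partial pressure)·(1/√M) ∝ n_i/√M_i.
So x_CH₄ in the escaping gas = (n_CH₄/√M_CH₄) / Σ(n_i/√M_i)
= (0.432/√16.04) / (0.432/√16.04 + 1.10/√44.01) = 0.1079/(0.1079 + 0.1658) = 0.394.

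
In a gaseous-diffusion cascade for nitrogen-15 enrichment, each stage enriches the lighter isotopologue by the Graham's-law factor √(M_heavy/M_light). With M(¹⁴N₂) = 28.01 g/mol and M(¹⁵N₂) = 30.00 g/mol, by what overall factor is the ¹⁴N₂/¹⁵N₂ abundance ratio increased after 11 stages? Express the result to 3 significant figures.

After 11 stages the ratio has grown by (√(30.00/28.01))^11 = (30.00/28.01)^(11/2).
= 1.07105^(11/2) = 1.46.

1.46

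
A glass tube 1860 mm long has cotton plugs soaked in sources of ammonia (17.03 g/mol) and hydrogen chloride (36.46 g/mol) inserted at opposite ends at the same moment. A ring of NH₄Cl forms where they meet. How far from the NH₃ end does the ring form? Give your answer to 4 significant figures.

1105 mm

The fronts meet when d_NH₃ + d_HCl = L with d_NH₃/d_HCl = √(M_HCl/M_NH₃) (Graham's law). Here √(M_HCl/M_NH₃) = √(36.46/17.03) = 1.463.
With d_NH₃ + d_HCl = 1860 mm, d_HCl = 1860/(1 + 1.463) = 755.1 mm.
d_NH₃ = 1860 − 755.1 = 1105 mm.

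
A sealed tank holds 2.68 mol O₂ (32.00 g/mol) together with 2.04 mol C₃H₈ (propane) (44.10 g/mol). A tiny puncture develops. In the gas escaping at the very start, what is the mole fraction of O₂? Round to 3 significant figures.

0.607

The effusion rate of species i is ∝ p_i/√M_i ∝ n_i/√M_i.
So x_O₂ in the escaping gas = (n_O₂/√M_O₂) / Σ(n_i/√M_i)
= (2.68/√32.00) / (2.68/√32.00 + 2.04/√44.10) = 0.4738/(0.4738 + 0.3072) = 0.607.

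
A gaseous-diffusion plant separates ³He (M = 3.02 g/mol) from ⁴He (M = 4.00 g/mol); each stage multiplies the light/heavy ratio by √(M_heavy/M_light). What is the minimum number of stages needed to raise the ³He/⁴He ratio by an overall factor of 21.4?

With α = √(4.00/3.02) per stage, ln α = ½ ln(1.32450) = 0.1405.
Need α^N ≥ 21.4 ⇒ N ≥ ln(21.4) / ln α = 3.063 / 0.1405 = 21.80.
Minimum whole number of stages: N = 22.

22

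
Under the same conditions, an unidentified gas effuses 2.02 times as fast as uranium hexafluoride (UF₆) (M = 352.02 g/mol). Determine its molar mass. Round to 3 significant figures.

Using Graham's law: rate_X/rate_UF₆ = √(M_UF₆/M_X).
2.02 = √(352.02/M_X)
M_X = 352.02 / 2.02² = 352.02 / 4.080 = 86.3 g/mol

86.3 g/mol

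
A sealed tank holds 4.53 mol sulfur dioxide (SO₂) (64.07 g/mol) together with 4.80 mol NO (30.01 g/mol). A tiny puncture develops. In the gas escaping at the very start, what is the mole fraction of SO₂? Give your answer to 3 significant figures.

0.392

Each component's effusion rate ∝ (its partial pressure)·(1/√M) ∝ n_i/√M_i.
Mole fraction of SO₂ in the effusate = (n_SO₂/√M_SO₂) / (n_SO₂/√M_SO₂ + n_NO/√M_NO)
= (4.53/√64.07) / (4.53/√64.07 + 4.80/√30.01) = 0.5659/(0.5659 + 0.8762) = 0.392.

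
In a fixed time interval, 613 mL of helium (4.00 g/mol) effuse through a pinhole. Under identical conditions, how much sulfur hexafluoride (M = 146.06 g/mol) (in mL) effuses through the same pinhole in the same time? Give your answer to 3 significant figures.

101 mL

By Graham's law, rate_SF₆/rate_He = √(M_He/M_SF₆) = √(4.00/146.06) = √0.02739 = 0.1655.
So the volume for SF₆ is 613 × 0.1655 = 101 mL.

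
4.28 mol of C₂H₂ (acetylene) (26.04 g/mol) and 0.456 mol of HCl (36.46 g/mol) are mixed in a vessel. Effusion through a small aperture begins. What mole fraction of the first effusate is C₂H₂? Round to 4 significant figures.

0.9174

Each component's effusion rate ∝ (its partial pressure)·(1/√M) ∝ n_i/√M_i.
Mole fraction of C₂H₂ in the effusate = (n_C₂H₂/√M_C₂H₂) / (n_C₂H₂/√M_C₂H₂ + n_HCl/√M_HCl)
= (4.28/√26.04) / (4.28/√26.04 + 0.456/√36.46) = 0.8387/(0.8387 + 0.07552) = 0.9174.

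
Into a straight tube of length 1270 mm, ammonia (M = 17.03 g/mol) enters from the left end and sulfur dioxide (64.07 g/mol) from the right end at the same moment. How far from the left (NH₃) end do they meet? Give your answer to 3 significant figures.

838 mm

In equal time, each gas travels a distance ∝ its rate ∝ 1/√M, so d_NH₃/d_SO₂ = √(M_SO₂/M_NH₃) = √(64.07/17.03) = 1.940.
With d_NH₃ + d_SO₂ = 1270 mm, d_SO₂ = 1270/(1 + 1.940) = 432.0 mm.
d_NH₃ = 1270 − 432.0 = 838 mm.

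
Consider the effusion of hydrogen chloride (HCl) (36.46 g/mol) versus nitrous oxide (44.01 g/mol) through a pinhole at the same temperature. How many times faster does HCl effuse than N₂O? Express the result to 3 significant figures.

1.10

Graham's law gives rate_HCl/rate_N₂O = √(M_N₂O/M_HCl) = √(44.01/36.46) = √1.207 = 1.10.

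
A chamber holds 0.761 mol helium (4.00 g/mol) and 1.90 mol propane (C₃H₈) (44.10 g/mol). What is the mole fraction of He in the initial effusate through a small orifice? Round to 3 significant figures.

0.571

Each component's effusion rate ∝ (its partial pressure)·(1/√M) ∝ n_i/√M_i.
Mole fraction of He in the effusate = (n_He/√M_He) / (n_He/√M_He + n_C₃H₈/√M_C₃H₈)
= (0.761/√4.00) / (0.761/√4.00 + 1.90/√44.10) = 0.3805/(0.3805 + 0.2861) = 0.571.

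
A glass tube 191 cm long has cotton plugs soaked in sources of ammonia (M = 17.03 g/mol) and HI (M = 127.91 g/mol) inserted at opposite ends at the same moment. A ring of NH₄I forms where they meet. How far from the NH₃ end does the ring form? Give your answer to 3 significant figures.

140 cm

Graham's law gives d_NH₃/d_HI = rate_NH₃/rate_HI = √(M_HI/M_NH₃) = √(127.91/17.03) = 2.741.
With d_NH₃ + d_HI = 191 cm, d_HI = 191/(1 + 2.741) = 51.06 cm.
d_NH₃ = 191 − 51.06 = 140 cm.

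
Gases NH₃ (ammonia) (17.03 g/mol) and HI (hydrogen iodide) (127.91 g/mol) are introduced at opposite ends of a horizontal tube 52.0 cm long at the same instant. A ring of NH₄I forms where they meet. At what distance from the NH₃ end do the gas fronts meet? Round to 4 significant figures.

Graham's law gives d_NH₃/d_HI = rate_NH₃/rate_HI = √(M_HI/M_NH₃) = √(127.91/17.03) = 2.741.
With d_NH₃ + d_HI = 52.0 cm, d_HI = 52.0/(1 + 2.741) = 13.90 cm.
d_NH₃ = 52.0 − 13.90 = 38.10 cm.

38.10 cm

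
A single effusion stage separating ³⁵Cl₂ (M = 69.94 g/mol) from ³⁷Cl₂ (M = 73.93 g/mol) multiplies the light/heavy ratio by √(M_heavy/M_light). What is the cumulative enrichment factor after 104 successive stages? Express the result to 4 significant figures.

17.90

After 104 stages the ratio has grown by (√(73.93/69.94))^104 = (73.93/69.94)^(104/2).
= 1.05705^52 = 17.90.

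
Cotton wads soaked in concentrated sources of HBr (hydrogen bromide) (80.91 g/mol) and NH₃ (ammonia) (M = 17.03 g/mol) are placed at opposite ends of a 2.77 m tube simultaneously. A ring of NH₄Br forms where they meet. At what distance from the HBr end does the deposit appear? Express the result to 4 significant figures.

0.8712 m

Graham's law gives d_HBr/d_NH₃ = rate_HBr/rate_NH₃ = √(M_NH₃/M_HBr) = √(17.03/80.91) = 0.4588.
With d_HBr + d_NH₃ = 2.77 m, d_NH₃ = 2.77/(1 + 0.4588) = 1.899 m.
d_HBr = 2.77 − 1.899 = 0.8712 m.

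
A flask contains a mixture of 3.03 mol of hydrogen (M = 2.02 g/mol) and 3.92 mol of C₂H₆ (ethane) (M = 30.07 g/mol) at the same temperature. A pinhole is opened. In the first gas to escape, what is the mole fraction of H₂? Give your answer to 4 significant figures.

Each component's effusion rate ∝ (its partial pressure)·(1/√M) ∝ n_i/√M_i.
x_H₂(eff) = (n_H₂/√M_H₂) / (n_H₂/√M_H₂ + n_C₂H₆/√M_C₂H₆)
= (3.03/√2.02) / (3.03/√2.02 + 3.92/√30.07) = 2.132/(2.132 + 0.7149) = 0.7489.

0.7489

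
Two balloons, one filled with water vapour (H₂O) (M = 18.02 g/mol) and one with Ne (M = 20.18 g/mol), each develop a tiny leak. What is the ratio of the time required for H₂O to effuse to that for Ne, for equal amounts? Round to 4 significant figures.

0.9450

Using Graham's law: t_H₂O/t_Ne = √(M_H₂O/M_Ne) = √(18.02/20.18) = √0.8930 = 0.9450.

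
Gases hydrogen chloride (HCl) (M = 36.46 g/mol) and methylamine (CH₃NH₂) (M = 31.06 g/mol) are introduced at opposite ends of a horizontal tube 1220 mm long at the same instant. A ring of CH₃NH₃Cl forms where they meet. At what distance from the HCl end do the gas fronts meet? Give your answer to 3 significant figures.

In equal time, each gas travels a distance ∝ its rate ∝ 1/√M, so d_HCl/d_CH₃NH₂ = √(M_CH₃NH₂/M_HCl) = √(31.06/36.46) = 0.9230.
With d_HCl + d_CH₃NH₂ = 1220 mm, d_CH₃NH₂ = 1220/(1 + 0.9230) = 634.4 mm.
d_HCl = 1220 − 634.4 = 586 mm.

586 mm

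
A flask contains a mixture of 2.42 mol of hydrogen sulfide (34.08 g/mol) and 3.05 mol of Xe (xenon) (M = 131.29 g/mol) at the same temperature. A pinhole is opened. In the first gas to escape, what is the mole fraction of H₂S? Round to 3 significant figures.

Each component's effusion rate ∝ (its partial pressure)·(1/√M) ∝ n_i/√M_i.
Mole fraction of H₂S in the effusate = (n_H₂S/√M_H₂S) / (n_H₂S/√M_H₂S + n_Xe/√M_Xe)
= (2.42/√34.08) / (2.42/√34.08 + 3.05/√131.29) = 0.4145/(0.4145 + 0.2662) = 0.609.

0.609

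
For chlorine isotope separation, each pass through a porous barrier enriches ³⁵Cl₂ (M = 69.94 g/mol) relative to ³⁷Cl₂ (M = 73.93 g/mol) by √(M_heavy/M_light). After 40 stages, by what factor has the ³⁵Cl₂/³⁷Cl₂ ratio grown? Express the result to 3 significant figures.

The single-stage factor is √(M_heavy/M_light), so 40 stages give [√(73.93/69.94)]^40 = (73.93/69.94)^(40/2).
= 1.05705^20 = 3.03.

3.03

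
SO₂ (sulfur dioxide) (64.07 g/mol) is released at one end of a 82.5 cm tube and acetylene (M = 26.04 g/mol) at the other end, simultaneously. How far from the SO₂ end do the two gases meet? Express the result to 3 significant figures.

32.1 cm

In equal time, each gas travels a distance ∝ its rate ∝ 1/√M, so d_SO₂/d_C₂H₂ = √(M_C₂H₂/M_SO₂) = √(26.04/64.07) = 0.6375.
With d_SO₂ + d_C₂H₂ = 82.5 cm, d_C₂H₂ = 82.5/(1 + 0.6375) = 50.38 cm.
d_SO₂ = 82.5 − 50.38 = 32.1 cm.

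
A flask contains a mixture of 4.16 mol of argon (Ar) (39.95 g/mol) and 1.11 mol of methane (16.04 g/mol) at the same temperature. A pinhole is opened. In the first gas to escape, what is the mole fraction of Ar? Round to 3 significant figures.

Each component's effusion rate ∝ (its partial pressure)·(1/√M) ∝ n_i/√M_i.
x_Ar(eff) = (n_Ar/√M_Ar) / (n_Ar/√M_Ar + n_CH₄/√M_CH₄)
= (4.16/√39.95) / (4.16/√39.95 + 1.11/√16.04) = 0.6582/(0.6582 + 0.2772) = 0.704.

0.704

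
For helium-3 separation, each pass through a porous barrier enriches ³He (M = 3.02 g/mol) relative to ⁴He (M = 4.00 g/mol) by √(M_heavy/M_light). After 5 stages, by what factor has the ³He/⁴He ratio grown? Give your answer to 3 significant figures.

2.02

The single-stage factor is √(M_heavy/M_light), so 5 stages give [√(4.00/3.02)]^5 = (4.00/3.02)^(5/2).
= 1.32450^(5/2) = 2.02.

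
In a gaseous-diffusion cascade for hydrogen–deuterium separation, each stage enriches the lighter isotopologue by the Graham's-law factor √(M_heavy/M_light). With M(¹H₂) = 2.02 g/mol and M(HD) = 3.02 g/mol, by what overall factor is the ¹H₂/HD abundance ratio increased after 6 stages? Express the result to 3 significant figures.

3.34

Each stage multiplies the ratio by α = √(3.02/2.02), so after 6 stages the overall factor is α^6 = (3.02/2.02)^(6/2).
= 1.49505^3 = 3.34.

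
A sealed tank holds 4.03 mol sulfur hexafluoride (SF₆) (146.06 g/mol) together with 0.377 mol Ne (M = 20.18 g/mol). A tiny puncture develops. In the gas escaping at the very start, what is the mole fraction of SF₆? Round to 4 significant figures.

Each component's effusion rate ∝ (its partial pressure)·(1/√M) ∝ n_i/√M_i.
So x_SF₆ in the escaping gas = (n_SF₆/√M_SF₆) / Σ(n_i/√M_i)
= (4.03/√146.06) / (4.03/√146.06 + 0.377/√20.18) = 0.3335/(0.3335 + 0.08392) = 0.7989.

0.7989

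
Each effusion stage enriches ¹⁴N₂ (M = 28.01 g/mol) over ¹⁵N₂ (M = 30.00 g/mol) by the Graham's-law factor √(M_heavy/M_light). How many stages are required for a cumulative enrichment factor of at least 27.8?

Single-stage factor α = √(30.00/28.01), so ln α = ½ ln(1.07105) = 0.03432.
Need α^N ≥ 27.8 ⇒ N ≥ ln(27.8) / ln α = 3.325 / 0.03432 = 96.89.
Rounding up, N = 97 stages.

97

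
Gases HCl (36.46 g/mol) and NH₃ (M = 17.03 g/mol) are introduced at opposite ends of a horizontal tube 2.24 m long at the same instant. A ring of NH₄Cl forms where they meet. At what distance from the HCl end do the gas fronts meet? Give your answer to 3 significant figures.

Graham's law gives d_HCl/d_NH₃ = rate_HCl/rate_NH₃ = √(M_NH₃/M_HCl) = √(17.03/36.46) = 0.6834.
With d_HCl + d_NH₃ = 2.24 m, d_NH₃ = 2.24/(1 + 0.6834) = 1.331 m.
d_HCl = 2.24 − 1.331 = 0.909 m.

0.909 m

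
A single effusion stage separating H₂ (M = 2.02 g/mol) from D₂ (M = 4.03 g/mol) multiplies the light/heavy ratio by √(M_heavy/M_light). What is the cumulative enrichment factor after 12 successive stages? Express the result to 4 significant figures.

63.06

Each stage multiplies the ratio by α = √(4.03/2.02), so after 12 stages the overall factor is α^12 = (4.03/2.02)^(12/2).
= 1.99505^6 = 63.06.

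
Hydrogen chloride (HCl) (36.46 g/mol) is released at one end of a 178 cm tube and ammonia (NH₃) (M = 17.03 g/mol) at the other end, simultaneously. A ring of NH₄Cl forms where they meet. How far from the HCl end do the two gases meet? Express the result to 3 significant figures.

72.3 cm

The fronts meet when d_HCl + d_NH₃ = L with d_HCl/d_NH₃ = √(M_NH₃/M_HCl) (Graham's law). Here √(M_NH₃/M_HCl) = √(17.03/36.46) = 0.6834.
With d_HCl + d_NH₃ = 178 cm, d_NH₃ = 178/(1 + 0.6834) = 105.7 cm.
d_HCl = 178 − 105.7 = 72.3 cm.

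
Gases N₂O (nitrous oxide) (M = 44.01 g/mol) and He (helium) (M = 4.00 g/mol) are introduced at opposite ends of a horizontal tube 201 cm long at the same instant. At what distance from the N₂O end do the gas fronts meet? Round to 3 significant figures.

46.6 cm

The fronts meet when d_N₂O + d_He = L with d_N₂O/d_He = √(M_He/M_N₂O) (Graham's law). Here √(M_He/M_N₂O) = √(4.00/44.01) = 0.3015.
With d_N₂O + d_He = 201 cm, d_He = 201/(1 + 0.3015) = 154.4 cm.
d_N₂O = 201 − 154.4 = 46.6 cm.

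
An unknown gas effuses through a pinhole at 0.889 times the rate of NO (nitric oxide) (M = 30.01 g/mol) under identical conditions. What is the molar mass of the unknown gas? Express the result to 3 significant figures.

38.0 g/mol

Using Graham's law: rate_X/rate_NO = √(M_NO/M_X).
0.889 = √(30.01/M_X)
M_X = 30.01 / 0.889² = 30.01 / 0.7903 = 38.0 g/mol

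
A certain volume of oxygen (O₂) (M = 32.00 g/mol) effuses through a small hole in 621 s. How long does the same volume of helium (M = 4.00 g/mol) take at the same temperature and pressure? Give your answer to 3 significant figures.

Graham's law gives t_He/t_O₂ = √(M_He/M_O₂) = √(4.00/32.00) = √0.1250 = 0.3536.
So the time for He is 621 × 0.3536 = 220 s.

220 s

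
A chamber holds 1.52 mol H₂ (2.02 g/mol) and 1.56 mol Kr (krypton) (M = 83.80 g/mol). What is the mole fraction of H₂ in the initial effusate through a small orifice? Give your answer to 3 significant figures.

Each component's effusion rate ∝ (its partial pressure)·(1/√M) ∝ n_i/√M_i.
So x_H₂ in the escaping gas = (n_H₂/√M_H₂) / Σ(n_i/√M_i)
= (1.52/√2.02) / (1.52/√2.02 + 1.56/√83.80) = 1.069/(1.069 + 0.1704) = 0.863.

0.863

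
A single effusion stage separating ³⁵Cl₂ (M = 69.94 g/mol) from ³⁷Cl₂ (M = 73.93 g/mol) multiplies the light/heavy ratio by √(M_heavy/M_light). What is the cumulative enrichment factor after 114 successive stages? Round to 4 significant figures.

23.63

Overall factor = α^114 with α = √(73.93/69.94), i.e. (73.93/69.94)^(114/2).
= 1.05705^57 = 23.63.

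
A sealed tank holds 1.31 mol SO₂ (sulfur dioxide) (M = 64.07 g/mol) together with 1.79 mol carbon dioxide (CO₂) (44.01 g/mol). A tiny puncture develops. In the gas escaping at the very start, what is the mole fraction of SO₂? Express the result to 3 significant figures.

0.378

Each component's effusion rate ∝ (its partial pressure)·(1/√M) ∝ n_i/√M_i.
Mole fraction of SO₂ in the effusate = (n_SO₂/√M_SO₂) / (n_SO₂/√M_SO₂ + n_CO₂/√M_CO₂)
= (1.31/√64.07) / (1.31/√64.07 + 1.79/√44.01) = 0.1637/(0.1637 + 0.2698) = 0.378.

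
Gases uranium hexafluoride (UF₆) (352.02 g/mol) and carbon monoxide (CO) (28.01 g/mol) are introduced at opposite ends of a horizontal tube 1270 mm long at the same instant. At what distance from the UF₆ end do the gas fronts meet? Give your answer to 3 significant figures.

279 mm

Distances travelled in equal time are proportional to diffusion rates, so d_UF₆/d_CO = √(M_CO/M_UF₆) = √(28.01/352.02) = 0.2821.
With d_UF₆ + d_CO = 1270 mm, d_CO = 1270/(1 + 0.2821) = 990.6 mm.
d_UF₆ = 1270 − 990.6 = 279 mm.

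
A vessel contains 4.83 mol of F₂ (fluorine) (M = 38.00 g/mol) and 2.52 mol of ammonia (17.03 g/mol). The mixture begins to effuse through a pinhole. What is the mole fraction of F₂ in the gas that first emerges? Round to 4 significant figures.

0.5620

The effusion rate of species i is ∝ p_i/√M_i ∝ n_i/√M_i.
x_F₂(eff) = (n_F₂/√M_F₂) / (n_F₂/√M_F₂ + n_NH₃/√M_NH₃)
= (4.83/√38.00) / (4.83/√38.00 + 2.52/√17.03) = 0.7835/(0.7835 + 0.6107) = 0.5620.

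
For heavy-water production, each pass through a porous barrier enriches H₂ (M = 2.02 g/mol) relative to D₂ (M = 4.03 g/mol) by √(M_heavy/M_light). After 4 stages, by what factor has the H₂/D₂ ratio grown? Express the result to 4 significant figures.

3.980

Overall factor = α^4 with α = √(4.03/2.02), i.e. (4.03/2.02)^(4/2).
= 1.99505^2 = 3.980.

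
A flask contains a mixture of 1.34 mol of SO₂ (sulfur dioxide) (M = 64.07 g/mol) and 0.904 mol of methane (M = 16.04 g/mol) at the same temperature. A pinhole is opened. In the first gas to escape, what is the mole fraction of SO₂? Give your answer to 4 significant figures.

Effusion rate of each component ∝ n_i/√M_i (partial pressure × 1/√M).
Mole fraction of SO₂ in the effusate = (n_SO₂/√M_SO₂) / (n_SO₂/√M_SO₂ + n_CH₄/√M_CH₄)
= (1.34/√64.07) / (1.34/√64.07 + 0.904/√16.04) = 0.1674/(0.1674 + 0.2257) = 0.4258.

0.4258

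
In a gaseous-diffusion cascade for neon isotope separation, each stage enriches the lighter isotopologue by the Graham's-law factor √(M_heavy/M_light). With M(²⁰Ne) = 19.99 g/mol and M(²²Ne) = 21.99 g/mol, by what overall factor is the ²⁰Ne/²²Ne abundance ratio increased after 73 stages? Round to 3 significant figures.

Each stage multiplies the ratio by α = √(21.99/19.99), so after 73 stages the overall factor is α^73 = (21.99/19.99)^(73/2).
= 1.10005^(73/2) = 32.5.

32.5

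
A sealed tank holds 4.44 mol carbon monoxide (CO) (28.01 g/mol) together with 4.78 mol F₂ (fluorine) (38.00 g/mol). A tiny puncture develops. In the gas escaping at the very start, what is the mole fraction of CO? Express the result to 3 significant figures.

Each component's effusion rate ∝ (its partial pressure)·(1/√M) ∝ n_i/√M_i.
So x_CO in the escaping gas = (n_CO/√M_CO) / Σ(n_i/√M_i)
= (4.44/√28.01) / (4.44/√28.01 + 4.78/√38.00) = 0.8389/(0.8389 + 0.7754) = 0.520.

0.520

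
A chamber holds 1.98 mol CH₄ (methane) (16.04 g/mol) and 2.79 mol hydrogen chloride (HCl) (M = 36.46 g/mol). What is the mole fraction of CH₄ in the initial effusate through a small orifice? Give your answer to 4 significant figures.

0.5169

The effusion rate of species i is ∝ p_i/√M_i ∝ n_i/√M_i.
Mole fraction of CH₄ in the effusate = (n_CH₄/√M_CH₄) / (n_CH₄/√M_CH₄ + n_HCl/√M_HCl)
= (1.98/√16.04) / (1.98/√16.04 + 2.79/√36.46) = 0.4944/(0.4944 + 0.4621) = 0.5169.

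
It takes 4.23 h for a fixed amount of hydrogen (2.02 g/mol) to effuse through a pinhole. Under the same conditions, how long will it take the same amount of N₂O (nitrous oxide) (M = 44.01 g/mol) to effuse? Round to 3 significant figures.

Graham's law gives t_N₂O/t_H₂ = √(M_N₂O/M_H₂) = √(44.01/2.02) = √21.79 = 4.668.
So the time for N₂O is 4.23 × 4.668 = 19.7 h.

19.7 h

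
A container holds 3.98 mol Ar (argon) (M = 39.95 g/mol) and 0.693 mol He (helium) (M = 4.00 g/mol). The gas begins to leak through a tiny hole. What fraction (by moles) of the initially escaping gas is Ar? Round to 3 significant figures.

0.645

Rate_i ∝ x_i/√M_i (Graham's law weighted by mole fraction), so the effusate composition follows n_i/√M_i.
So x_Ar in the escaping gas = (n_Ar/√M_Ar) / Σ(n_i/√M_i)
= (3.98/√39.95) / (3.98/√39.95 + 0.693/√4.00) = 0.6297/(0.6297 + 0.3465) = 0.645.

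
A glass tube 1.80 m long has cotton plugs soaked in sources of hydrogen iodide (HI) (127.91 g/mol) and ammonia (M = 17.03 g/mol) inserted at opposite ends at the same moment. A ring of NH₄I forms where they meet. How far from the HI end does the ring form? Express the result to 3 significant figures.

0.481 m

The fronts meet when d_HI + d_NH₃ = L with d_HI/d_NH₃ = √(M_NH₃/M_HI) (Graham's law). Here √(M_NH₃/M_HI) = √(17.03/127.91) = 0.3649.
With d_HI + d_NH₃ = 1.80 m, d_NH₃ = 1.80/(1 + 0.3649) = 1.319 m.
d_HI = 1.80 − 1.319 = 0.481 m.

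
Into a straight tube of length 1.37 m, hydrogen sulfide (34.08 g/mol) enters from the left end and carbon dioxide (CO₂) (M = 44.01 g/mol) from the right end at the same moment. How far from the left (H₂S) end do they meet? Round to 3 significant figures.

In equal time, each gas travels a distance ∝ its rate ∝ 1/√M, so d_H₂S/d_CO₂ = √(M_CO₂/M_H₂S) = √(44.01/34.08) = 1.136.
With d_H₂S + d_CO₂ = 1.37 m, d_CO₂ = 1.37/(1 + 1.136) = 0.6413 m.
d_H₂S = 1.37 − 0.6413 = 0.729 m.

0.729 m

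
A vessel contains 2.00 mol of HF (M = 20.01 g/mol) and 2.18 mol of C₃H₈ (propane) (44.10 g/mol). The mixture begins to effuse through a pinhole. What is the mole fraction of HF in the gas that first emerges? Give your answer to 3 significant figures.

0.577

The effusion rate of species i is ∝ p_i/√M_i ∝ n_i/√M_i.
Mole fraction of HF in the effusate = (n_HF/√M_HF) / (n_HF/√M_HF + n_C₃H₈/√M_C₃H₈)
= (2.00/√20.01) / (2.00/√20.01 + 2.18/√44.10) = 0.4471/(0.4471 + 0.3283) = 0.577.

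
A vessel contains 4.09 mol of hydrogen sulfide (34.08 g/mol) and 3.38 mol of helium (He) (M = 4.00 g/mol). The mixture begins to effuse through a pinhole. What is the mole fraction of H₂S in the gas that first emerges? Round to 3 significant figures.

0.293

The effusion rate of species i is ∝ p_i/√M_i ∝ n_i/√M_i.
x_H₂S(eff) = (n_H₂S/√M_H₂S) / (n_H₂S/√M_H₂S + n_He/√M_He)
= (4.09/√34.08) / (4.09/√34.08 + 3.38/√4.00) = 0.7006/(0.7006 + 1.690) = 0.293.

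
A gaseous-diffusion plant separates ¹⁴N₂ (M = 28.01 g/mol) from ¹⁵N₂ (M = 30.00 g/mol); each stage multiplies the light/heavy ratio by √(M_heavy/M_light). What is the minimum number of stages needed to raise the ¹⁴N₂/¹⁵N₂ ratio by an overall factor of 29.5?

99

With α = √(30.00/28.01) per stage, ln α = ½ ln(1.07105) = 0.03432.
Need α^N ≥ 29.5 ⇒ N ≥ ln(29.5) / ln α = 3.384 / 0.03432 = 98.62.
So at least 99 stages are needed.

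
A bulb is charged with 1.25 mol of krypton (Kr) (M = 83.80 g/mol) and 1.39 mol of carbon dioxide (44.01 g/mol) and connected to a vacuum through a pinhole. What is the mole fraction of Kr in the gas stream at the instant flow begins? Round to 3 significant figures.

0.395

The effusion rate of species i is ∝ p_i/√M_i ∝ n_i/√M_i.
x_Kr(eff) = (n_Kr/√M_Kr) / (n_Kr/√M_Kr + n_CO₂/√M_CO₂)
= (1.25/√83.80) / (1.25/√83.80 + 1.39/√44.01) = 0.1365/(0.1365 + 0.2095) = 0.395.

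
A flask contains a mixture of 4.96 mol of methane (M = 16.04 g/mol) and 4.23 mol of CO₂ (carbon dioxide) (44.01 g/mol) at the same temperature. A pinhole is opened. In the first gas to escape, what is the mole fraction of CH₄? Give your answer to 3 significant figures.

Each component's effusion rate ∝ (its partial pressure)·(1/√M) ∝ n_i/√M_i.
Mole fraction of CH₄ in the effusate = (n_CH₄/√M_CH₄) / (n_CH₄/√M_CH₄ + n_CO₂/√M_CO₂)
= (4.96/√16.04) / (4.96/√16.04 + 4.23/√44.01) = 1.238/(1.238 + 0.6376) = 0.660.

0.660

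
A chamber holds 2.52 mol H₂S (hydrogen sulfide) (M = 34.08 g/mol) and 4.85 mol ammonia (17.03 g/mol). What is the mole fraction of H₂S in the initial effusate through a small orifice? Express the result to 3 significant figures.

Effusion rate of each component ∝ n_i/√M_i (partial pressure × 1/√M).
Mole fraction of H₂S in the effusate = (n_H₂S/√M_H₂S) / (n_H₂S/√M_H₂S + n_NH₃/√M_NH₃)
= (2.52/√34.08) / (2.52/√34.08 + 4.85/√17.03) = 0.4317/(0.4317 + 1.175) = 0.269.

0.269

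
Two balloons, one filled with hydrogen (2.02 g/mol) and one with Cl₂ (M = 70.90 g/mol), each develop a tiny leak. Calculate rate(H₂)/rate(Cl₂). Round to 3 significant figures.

By Graham's law, rate_H₂/rate_Cl₂ = √(M_Cl₂/M_H₂) = √(70.90/2.02) = √35.10 = 5.92.

5.92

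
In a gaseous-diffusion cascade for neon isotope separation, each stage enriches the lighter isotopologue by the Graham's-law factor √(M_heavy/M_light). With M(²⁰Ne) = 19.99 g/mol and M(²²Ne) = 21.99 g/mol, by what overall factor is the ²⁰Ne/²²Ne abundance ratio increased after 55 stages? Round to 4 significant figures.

After 55 stages the ratio has grown by (√(21.99/19.99))^55 = (21.99/19.99)^(55/2).
= 1.10005^(55/2) = 13.77.

13.77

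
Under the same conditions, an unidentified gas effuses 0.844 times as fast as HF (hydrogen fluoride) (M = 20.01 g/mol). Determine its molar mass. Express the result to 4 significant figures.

Using Graham's law: rate_X/rate_HF = √(M_HF/M_X).
0.844 = √(20.01/M_X)
M_X = 20.01 / 0.844² = 20.01 / 0.7123 = 28.09 g/mol

28.09 g/mol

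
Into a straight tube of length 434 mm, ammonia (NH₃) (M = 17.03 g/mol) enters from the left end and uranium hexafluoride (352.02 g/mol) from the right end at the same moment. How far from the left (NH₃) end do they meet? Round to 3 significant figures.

In equal time, each gas travels a distance ∝ its rate ∝ 1/√M, so d_NH₃/d_UF₆ = √(M_UF₆/M_NH₃) = √(352.02/17.03) = 4.546.
With d_NH₃ + d_UF₆ = 434 mm, d_UF₆ = 434/(1 + 4.546) = 78.25 mm.
d_NH₃ = 434 − 78.25 = 356 mm.

356 mm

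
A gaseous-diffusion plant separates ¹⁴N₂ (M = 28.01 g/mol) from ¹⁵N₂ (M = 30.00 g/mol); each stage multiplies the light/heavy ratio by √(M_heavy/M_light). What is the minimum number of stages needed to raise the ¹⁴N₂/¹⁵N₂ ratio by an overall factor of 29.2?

99

Per stage α = (30.00/28.01)^(1/2) = 1.07105^0.5, giving ln α = 0.03432.
Need α^N ≥ 29.2 ⇒ N ≥ ln(29.2) / ln α = 3.374 / 0.03432 = 98.32.
So at least 99 stages are needed.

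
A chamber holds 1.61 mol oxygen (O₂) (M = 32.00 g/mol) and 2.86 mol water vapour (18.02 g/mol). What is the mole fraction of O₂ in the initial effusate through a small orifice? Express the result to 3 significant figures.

0.297

The effusion rate of species i is ∝ p_i/√M_i ∝ n_i/√M_i.
Mole fraction of O₂ in the effusate = (n_O₂/√M_O₂) / (n_O₂/√M_O₂ + n_H₂O/√M_H₂O)
= (1.61/√32.00) / (1.61/√32.00 + 2.86/√18.02) = 0.2846/(0.2846 + 0.6737) = 0.297.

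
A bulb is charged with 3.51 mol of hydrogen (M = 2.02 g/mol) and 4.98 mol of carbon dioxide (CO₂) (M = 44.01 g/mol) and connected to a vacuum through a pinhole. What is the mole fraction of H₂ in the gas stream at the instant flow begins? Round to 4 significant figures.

0.7669

Each component's effusion rate ∝ (its partial pressure)·(1/√M) ∝ n_i/√M_i.
So x_H₂ in the escaping gas = (n_H₂/√M_H₂) / Σ(n_i/√M_i)
= (3.51/√2.02) / (3.51/√2.02 + 4.98/√44.01) = 2.470/(2.470 + 0.7507) = 0.7669.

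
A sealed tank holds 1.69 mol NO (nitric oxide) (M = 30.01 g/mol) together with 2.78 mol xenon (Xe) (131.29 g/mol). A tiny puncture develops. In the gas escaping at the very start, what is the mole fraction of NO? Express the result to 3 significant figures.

Rate_i ∝ x_i/√M_i (Graham's law weighted by mole fraction), so the effusate composition follows n_i/√M_i.
Mole fraction of NO in the effusate = (n_NO/√M_NO) / (n_NO/√M_NO + n_Xe/√M_Xe)
= (1.69/√30.01) / (1.69/√30.01 + 2.78/√131.29) = 0.3085/(0.3085 + 0.2426) = 0.560.

0.560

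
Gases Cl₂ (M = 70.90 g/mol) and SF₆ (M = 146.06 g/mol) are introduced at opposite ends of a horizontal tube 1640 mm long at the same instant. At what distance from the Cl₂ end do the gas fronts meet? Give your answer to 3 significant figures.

967 mm

Distances travelled in equal time are proportional to diffusion rates, so d_Cl₂/d_SF₆ = √(M_SF₆/M_Cl₂) = √(146.06/70.90) = 1.435.
With d_Cl₂ + d_SF₆ = 1640 mm, d_SF₆ = 1640/(1 + 1.435) = 673.4 mm.
d_Cl₂ = 1640 − 673.4 = 967 mm.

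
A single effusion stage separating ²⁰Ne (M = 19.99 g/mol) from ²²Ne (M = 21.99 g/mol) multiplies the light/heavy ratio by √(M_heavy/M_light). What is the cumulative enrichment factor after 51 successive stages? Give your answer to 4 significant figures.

11.38

Each stage multiplies the ratio by α = √(21.99/19.99), so after 51 stages the overall factor is α^51 = (21.99/19.99)^(51/2).
= 1.10005^(51/2) = 11.38.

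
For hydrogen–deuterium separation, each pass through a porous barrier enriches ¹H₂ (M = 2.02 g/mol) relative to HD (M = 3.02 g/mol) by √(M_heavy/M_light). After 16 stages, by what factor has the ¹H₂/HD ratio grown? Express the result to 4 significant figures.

24.96

Each stage multiplies the ratio by α = √(3.02/2.02), so after 16 stages the overall factor is α^16 = (3.02/2.02)^(16/2).
= 1.49505^8 = 24.96.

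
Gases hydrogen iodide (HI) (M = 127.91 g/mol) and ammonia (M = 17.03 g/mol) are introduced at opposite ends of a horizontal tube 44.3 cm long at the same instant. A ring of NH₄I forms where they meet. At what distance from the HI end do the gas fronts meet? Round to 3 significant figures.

In equal time, each gas travels a distance ∝ its rate ∝ 1/√M, so d_HI/d_NH₃ = √(M_NH₃/M_HI) = √(17.03/127.91) = 0.3649.
With d_HI + d_NH₃ = 44.3 cm, d_NH₃ = 44.3/(1 + 0.3649) = 32.46 cm.
d_HI = 44.3 − 32.46 = 11.8 cm.

11.8 cm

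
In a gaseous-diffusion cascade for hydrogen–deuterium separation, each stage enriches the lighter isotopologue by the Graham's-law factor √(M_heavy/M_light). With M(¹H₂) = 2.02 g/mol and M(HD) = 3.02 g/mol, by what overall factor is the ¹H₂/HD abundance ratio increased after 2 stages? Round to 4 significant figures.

1.495

The single-stage factor is √(M_heavy/M_light), so 2 stages give [√(3.02/2.02)]^2 = (3.02/2.02)^(2/2).
= 1.49505^1 = 1.495.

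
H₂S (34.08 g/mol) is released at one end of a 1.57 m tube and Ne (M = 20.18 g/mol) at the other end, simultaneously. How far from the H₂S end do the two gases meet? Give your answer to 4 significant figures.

0.6827 m

The fronts meet when d_H₂S + d_Ne = L with d_H₂S/d_Ne = √(M_Ne/M_H₂S) (Graham's law). Here √(M_Ne/M_H₂S) = √(20.18/34.08) = 0.7695.
With d_H₂S + d_Ne = 1.57 m, d_Ne = 1.57/(1 + 0.7695) = 0.8873 m.
d_H₂S = 1.57 − 0.8873 = 0.6827 m.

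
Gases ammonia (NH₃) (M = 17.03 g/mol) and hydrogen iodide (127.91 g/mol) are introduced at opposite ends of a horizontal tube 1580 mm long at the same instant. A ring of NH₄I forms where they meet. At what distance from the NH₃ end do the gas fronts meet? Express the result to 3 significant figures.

Distances travelled in equal time are proportional to diffusion rates, so d_NH₃/d_HI = √(M_HI/M_NH₃) = √(127.91/17.03) = 2.741.
With d_NH₃ + d_HI = 1580 mm, d_HI = 1580/(1 + 2.741) = 422.4 mm.
d_NH₃ = 1580 − 422.4 = 1160 mm.

1160 mm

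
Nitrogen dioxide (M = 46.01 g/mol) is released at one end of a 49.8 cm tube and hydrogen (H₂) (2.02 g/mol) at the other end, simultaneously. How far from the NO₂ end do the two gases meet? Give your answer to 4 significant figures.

In equal time, each gas travels a distance ∝ its rate ∝ 1/√M, so d_NO₂/d_H₂ = √(M_H₂/M_NO₂) = √(2.02/46.01) = 0.2095.
With d_NO₂ + d_H₂ = 49.8 cm, d_H₂ = 49.8/(1 + 0.2095) = 41.17 cm.
d_NO₂ = 49.8 − 41.17 = 8.627 cm.

8.627 cm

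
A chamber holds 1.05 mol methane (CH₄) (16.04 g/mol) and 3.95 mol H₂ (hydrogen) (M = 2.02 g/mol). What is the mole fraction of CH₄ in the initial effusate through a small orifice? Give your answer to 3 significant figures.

Each component's effusion rate ∝ (its partial pressure)·(1/√M) ∝ n_i/√M_i.
Mole fraction of CH₄ in the effusate = (n_CH₄/√M_CH₄) / (n_CH₄/√M_CH₄ + n_H₂/√M_H₂)
= (1.05/√16.04) / (1.05/√16.04 + 3.95/√2.02) = 0.2622/(0.2622 + 2.779) = 0.0862.

0.0862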